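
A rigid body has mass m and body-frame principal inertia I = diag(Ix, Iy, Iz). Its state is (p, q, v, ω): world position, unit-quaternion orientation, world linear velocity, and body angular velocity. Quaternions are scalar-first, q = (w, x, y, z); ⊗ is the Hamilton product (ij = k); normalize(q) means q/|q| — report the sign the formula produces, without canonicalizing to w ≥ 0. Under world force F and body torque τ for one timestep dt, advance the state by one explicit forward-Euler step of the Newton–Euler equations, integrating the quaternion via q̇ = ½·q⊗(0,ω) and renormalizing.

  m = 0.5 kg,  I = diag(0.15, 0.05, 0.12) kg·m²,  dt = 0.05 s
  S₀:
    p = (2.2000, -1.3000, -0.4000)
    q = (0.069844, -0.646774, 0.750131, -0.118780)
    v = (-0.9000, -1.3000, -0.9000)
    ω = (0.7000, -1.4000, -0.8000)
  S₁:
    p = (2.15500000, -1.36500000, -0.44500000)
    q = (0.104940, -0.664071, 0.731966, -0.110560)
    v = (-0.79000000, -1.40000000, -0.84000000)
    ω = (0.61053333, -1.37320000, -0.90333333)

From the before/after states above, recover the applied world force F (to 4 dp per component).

v₁ − v₀ = (0.11000000, -0.10000000, 0.06000000)
m·(v₁−v₀)/dt = (1.1000, -1.0000, 0.6000)

F = (1.1000, -1.0000, 0.6000)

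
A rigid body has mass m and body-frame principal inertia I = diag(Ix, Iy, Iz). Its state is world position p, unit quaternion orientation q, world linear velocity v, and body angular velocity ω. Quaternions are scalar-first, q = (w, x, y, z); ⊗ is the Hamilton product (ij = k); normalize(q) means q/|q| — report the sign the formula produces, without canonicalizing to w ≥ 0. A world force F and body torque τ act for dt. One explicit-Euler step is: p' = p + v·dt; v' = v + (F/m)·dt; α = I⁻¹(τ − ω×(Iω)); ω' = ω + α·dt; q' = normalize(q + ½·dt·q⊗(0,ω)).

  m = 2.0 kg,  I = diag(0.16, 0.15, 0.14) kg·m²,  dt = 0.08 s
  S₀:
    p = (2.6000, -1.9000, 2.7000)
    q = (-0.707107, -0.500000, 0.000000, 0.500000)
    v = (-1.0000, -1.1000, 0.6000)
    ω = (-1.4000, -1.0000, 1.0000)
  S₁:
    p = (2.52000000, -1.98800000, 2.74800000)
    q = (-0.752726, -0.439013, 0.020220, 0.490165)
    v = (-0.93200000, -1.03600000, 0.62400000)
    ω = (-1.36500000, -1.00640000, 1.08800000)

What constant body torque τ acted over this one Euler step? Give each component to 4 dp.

τ = (0.0800, -0.0400, 0.1400)

rate change Δω = (0.03500000, -0.00640000, 0.08800000)
ω₀×(Iω₀) = (0.0100, -0.0280, -0.0140)
I·α + gyro = (0.0800, -0.0400, 0.1400)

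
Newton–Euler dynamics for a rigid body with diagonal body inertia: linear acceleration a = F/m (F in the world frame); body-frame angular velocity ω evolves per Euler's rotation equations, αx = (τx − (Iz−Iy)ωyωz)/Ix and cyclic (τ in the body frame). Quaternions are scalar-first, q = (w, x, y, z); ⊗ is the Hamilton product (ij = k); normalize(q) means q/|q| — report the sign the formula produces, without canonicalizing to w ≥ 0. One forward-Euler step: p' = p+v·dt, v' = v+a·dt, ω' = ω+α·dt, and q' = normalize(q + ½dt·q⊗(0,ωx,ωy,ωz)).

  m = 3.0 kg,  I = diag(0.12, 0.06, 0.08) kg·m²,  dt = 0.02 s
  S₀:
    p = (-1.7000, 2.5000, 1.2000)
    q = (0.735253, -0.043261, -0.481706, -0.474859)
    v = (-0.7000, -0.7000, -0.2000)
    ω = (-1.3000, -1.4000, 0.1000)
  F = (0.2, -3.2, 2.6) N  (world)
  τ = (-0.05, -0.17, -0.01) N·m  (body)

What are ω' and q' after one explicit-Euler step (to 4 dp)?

ω' = (-1.3079, -1.4549, 0.1248)
q' = (0.7283, -0.0599, -0.4857, -0.4797)

angular accel α = (-0.3933, -2.7467, 1.2400)
new body rate ω' = (-1.3079, -1.4549, 0.1248)
2q̇ = q⊗(0,ω) = (-0.6831418, -1.6688021, -0.4077114, -0.4921271)
q' = normalize(q + ½dt·q⊗(0,ω)) = (0.7283, -0.0599, -0.4857, -0.4797)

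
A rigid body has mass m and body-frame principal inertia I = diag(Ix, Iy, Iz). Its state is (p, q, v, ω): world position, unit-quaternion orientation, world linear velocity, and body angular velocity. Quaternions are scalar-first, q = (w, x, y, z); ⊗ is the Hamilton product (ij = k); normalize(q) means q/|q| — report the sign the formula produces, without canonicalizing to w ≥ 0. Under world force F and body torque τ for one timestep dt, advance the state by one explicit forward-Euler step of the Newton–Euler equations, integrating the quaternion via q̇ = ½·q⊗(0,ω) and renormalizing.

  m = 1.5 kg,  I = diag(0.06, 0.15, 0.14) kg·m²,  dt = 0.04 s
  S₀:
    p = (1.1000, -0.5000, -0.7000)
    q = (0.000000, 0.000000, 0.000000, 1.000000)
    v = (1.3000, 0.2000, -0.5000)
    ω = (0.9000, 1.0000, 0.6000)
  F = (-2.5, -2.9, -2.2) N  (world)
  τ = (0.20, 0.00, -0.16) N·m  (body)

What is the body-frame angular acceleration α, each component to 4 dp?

ω×(Iω) gyroscopic = (-0.0060, -0.0432, 0.0810)
α = I⁻¹(τ − ω×Iω) = (3.4333, 0.2880, -1.7214)

α = (3.4333, 0.2880, -1.7214)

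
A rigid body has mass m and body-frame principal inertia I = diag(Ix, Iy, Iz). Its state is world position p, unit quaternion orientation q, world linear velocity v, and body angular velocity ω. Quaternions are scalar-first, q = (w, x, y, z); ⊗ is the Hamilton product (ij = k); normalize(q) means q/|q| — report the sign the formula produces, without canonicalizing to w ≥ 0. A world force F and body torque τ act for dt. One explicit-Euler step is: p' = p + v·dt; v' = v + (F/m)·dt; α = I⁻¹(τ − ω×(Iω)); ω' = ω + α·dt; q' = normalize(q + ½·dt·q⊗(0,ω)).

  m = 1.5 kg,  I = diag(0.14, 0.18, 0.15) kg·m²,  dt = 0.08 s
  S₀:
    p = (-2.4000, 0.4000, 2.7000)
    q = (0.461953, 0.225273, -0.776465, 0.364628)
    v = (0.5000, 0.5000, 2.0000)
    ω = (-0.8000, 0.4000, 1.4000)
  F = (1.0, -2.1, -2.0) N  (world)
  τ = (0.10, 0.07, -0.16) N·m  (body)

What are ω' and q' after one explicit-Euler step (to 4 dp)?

ω' = (-0.7333, 0.4261, 1.3215)
q' = (0.4602, 0.1608, -0.7916, 0.3684)

(τ − ω×Iω)/I = (0.8343, 0.3267, -0.9813)
ω + α·dt = (-0.7333, 0.4261, 1.3215)
q⊗(0,ω) = (-0.0196748, -1.6024646, -0.4223034, 0.1156714)
q' = normalize(q + ½dt·q⊗(0,ω)) = (0.4602, 0.1608, -0.7916, 0.3684)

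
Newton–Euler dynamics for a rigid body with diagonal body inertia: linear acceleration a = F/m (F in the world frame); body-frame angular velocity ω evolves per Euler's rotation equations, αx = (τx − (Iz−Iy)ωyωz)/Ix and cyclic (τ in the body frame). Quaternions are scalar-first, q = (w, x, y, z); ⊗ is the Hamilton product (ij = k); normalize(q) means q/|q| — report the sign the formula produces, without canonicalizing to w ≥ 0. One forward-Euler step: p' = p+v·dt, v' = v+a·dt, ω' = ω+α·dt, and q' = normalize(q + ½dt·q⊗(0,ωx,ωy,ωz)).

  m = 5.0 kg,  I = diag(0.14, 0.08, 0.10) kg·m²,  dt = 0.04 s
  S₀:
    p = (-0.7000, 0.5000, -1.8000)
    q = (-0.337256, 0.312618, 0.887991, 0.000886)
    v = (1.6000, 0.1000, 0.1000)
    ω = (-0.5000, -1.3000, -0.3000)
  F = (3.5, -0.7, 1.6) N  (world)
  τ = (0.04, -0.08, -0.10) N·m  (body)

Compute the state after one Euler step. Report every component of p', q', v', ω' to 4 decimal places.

p' = (-0.6360, 0.5040, -1.7960)
q' = (-0.3109, 0.3106, 0.8983, 0.0037)
v' = (1.6280, 0.0944, 0.1128)
ω' = (-0.4908, -1.3430, -0.3244)

angular accel α = (0.2300, -1.0750, -0.6100)
ω' = ω + α·dt = (-0.4908, -1.3430, -0.3244)
Hamilton product q⊗(0,ω) = (1.3109631, -0.0966175, 0.5317752, 0.1387689)
q' = normalize(q + ½dt·q⊗(0,ω)) = (-0.3109, 0.3106, 0.8983, 0.0037)
linear accel F/m = (0.7000, -0.1400, 0.3200)
p + v·dt = (-0.6360, 0.5040, -1.7960)
v + (F/m)dt = (1.6280, 0.0944, 0.1128)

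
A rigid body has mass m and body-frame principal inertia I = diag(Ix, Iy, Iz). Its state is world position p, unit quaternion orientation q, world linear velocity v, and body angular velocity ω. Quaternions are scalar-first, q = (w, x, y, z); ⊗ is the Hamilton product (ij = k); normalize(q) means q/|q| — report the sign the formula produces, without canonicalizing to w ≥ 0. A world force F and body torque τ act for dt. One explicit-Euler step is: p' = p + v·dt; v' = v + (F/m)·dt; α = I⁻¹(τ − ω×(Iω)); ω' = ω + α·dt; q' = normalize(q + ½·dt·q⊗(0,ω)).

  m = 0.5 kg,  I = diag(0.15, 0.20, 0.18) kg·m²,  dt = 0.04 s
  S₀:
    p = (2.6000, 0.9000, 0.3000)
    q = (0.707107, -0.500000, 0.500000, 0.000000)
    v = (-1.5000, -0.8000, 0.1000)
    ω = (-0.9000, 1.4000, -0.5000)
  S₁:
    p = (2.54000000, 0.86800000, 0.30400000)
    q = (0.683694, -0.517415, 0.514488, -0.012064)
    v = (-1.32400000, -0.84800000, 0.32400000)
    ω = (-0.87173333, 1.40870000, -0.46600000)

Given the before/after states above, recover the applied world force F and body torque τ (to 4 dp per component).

F = (2.2000, -0.6000, 2.8000)
τ = (0.1200, 0.0300, 0.0900)

Δω = ω₁−ω₀ = (0.02826667, 0.00870000, 0.03400000)
applied torque τ = (0.1200, 0.0300, 0.0900)
velocity change Δv = (0.17600000, -0.04800000, 0.22400000)
applied force F = (2.2000, -0.6000, 2.8000)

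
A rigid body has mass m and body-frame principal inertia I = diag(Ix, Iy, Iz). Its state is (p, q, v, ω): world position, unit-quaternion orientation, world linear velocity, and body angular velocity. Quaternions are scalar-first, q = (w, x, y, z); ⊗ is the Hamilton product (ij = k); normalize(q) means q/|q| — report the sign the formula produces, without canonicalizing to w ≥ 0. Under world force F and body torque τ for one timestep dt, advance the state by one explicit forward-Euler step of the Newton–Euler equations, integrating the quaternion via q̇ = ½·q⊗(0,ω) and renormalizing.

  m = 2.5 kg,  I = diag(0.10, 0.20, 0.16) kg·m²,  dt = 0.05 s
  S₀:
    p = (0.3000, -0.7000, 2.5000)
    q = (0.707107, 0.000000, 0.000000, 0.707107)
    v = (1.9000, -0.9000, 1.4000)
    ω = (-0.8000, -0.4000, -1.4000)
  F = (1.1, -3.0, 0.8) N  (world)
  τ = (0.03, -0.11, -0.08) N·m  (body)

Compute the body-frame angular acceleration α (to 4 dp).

α = (0.5240, -0.2140, -0.7000)

ω×(Iω) gyroscopic = (-0.0224, -0.0672, 0.0320)
(τ − ω×Iω)/I = (0.5240, -0.2140, -0.7000)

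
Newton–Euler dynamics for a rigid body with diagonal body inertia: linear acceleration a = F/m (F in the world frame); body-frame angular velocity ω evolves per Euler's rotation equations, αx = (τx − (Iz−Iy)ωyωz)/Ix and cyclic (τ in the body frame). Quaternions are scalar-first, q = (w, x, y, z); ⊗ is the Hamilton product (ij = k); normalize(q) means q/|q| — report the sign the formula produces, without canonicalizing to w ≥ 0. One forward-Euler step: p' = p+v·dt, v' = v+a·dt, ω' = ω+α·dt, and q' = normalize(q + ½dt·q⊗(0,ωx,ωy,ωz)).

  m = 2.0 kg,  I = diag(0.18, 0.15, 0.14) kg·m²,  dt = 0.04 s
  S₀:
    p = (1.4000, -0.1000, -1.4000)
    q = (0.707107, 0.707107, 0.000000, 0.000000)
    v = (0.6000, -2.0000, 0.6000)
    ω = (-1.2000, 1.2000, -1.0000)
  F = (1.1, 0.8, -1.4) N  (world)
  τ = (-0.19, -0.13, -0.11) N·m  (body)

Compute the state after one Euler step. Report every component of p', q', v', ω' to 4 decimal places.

p' = (1.4240, -0.1800, -1.3760)
q' = (0.7235, 0.6896, 0.0311, 0.0028)
v' = (0.6220, -1.9840, 0.5720)
ω' = (-1.2449, 1.1525, -1.0438)

p + v·dt = (1.4240, -0.1800, -1.3760)
v' = v + a·dt = (0.6220, -1.9840, 0.5720)
ω×(Iω) gyroscopic = (0.0120, 0.0480, 0.0432)
α = I⁻¹(τ − ω×Iω) = (-1.1222, -1.1867, -1.0943)
ω + α·dt = (-1.2449, 1.1525, -1.0438)
q⊗(0,ω) = (0.8485284, -0.8485284, 1.5556354, 0.1414214)
q + ½dt·q⊗(0,ω), renormalized = (0.7235, 0.6896, 0.0311, 0.0028)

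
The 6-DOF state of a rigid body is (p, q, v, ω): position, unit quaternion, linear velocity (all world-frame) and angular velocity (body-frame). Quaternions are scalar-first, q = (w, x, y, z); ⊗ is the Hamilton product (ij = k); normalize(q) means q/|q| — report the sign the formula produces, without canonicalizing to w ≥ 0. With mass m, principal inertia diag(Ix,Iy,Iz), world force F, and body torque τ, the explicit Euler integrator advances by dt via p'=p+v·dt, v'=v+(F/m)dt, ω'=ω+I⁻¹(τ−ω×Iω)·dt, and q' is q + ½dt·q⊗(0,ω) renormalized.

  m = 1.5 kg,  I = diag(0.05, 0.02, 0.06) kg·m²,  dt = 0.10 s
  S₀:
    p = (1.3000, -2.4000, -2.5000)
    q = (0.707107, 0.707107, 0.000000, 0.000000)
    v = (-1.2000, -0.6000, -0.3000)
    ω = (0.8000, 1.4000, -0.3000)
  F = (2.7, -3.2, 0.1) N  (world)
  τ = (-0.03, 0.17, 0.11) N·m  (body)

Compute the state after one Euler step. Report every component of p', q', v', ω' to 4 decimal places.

p' = (1.1800, -2.4600, -2.5300)
q' = (0.6766, 0.7329, 0.0599, 0.0388)
v' = (-1.0200, -0.8133, -0.2933)
ω' = (0.7736, 2.2380, -0.0607)

gyro term ω×Iω = (-0.0168, 0.0024, -0.0336)
(τ − ω×Iω)/I = (-0.2640, 8.3800, 2.3933)
ω + α·dt = (0.7736, 2.2380, -0.0607)
2q̇ = q⊗(0,ω) = (-0.5656856, 0.5656856, 1.2020819, 0.7778177)
q + ½dt·q⊗(0,ω), renormalized = (0.6766, 0.7329, 0.0599, 0.0388)
a = F/m = (1.8000, -2.1333, 0.0667)
new position p' = (1.1800, -2.4600, -2.5300)
v + (F/m)dt = (-1.0200, -0.8133, -0.2933)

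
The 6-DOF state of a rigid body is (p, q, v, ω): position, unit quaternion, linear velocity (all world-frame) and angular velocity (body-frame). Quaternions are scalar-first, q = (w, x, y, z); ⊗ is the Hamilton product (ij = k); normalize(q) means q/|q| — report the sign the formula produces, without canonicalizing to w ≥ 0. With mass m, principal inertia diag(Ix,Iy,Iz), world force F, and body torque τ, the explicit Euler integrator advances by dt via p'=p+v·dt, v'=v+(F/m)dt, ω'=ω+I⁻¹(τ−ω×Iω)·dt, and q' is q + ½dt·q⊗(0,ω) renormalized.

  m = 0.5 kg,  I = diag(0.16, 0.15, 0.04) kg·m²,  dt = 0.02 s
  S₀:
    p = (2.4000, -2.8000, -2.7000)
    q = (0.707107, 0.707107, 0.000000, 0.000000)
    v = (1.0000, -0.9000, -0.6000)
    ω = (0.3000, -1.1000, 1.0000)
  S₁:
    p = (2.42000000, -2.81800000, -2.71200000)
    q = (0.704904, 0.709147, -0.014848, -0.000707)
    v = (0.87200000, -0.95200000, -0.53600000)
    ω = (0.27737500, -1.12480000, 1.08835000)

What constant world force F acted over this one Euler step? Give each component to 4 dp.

Δv = v₁−v₀ = (-0.12800000, -0.05200000, 0.06400000)
m·(v₁−v₀)/dt = (-3.2000, -1.3000, 1.6000)

F = (-3.2000, -1.3000, 1.6000)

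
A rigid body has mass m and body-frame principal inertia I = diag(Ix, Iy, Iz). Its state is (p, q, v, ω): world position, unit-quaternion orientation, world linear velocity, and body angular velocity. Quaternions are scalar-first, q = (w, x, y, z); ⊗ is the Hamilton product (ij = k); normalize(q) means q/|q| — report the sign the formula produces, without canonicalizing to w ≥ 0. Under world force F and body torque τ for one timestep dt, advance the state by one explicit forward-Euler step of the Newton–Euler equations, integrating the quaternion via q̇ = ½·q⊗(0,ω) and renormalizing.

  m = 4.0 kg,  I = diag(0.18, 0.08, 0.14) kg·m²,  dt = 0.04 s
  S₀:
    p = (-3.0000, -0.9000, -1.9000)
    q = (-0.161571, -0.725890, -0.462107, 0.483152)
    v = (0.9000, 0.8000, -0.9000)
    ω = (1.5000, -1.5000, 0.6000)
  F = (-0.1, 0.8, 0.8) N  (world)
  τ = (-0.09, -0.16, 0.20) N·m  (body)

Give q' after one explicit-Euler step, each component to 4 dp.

q' = (-0.1593, -0.7211, -0.4336, 0.5164)

q⊗(0,ω) = (0.1057833, 0.2051073, 1.4026185, 1.6850529)
q' = normalize(q + ½dt·q⊗(0,ω)) = (-0.1593, -0.7211, -0.4336, 0.5164)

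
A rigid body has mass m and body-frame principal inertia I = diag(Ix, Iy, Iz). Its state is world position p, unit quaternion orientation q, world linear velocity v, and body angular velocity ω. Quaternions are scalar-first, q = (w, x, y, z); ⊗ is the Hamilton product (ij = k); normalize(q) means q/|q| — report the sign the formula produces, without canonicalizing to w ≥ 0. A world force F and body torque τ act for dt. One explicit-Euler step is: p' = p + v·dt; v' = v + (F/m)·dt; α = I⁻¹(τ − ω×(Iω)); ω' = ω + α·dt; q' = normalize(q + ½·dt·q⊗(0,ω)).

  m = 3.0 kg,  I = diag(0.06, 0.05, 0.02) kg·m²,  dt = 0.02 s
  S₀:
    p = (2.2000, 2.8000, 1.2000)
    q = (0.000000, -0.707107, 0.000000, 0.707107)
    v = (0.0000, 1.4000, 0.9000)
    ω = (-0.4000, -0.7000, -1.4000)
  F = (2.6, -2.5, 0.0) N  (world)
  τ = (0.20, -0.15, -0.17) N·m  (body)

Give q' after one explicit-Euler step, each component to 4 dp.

q' = (0.0071, -0.7021, -0.0127, 0.7120)

2q̇ = q⊗(0,ω) = (0.7071070, 0.4949749, -1.2727926, 0.4949749)
updated quaternion q' = (0.0071, -0.7021, -0.0127, 0.7120)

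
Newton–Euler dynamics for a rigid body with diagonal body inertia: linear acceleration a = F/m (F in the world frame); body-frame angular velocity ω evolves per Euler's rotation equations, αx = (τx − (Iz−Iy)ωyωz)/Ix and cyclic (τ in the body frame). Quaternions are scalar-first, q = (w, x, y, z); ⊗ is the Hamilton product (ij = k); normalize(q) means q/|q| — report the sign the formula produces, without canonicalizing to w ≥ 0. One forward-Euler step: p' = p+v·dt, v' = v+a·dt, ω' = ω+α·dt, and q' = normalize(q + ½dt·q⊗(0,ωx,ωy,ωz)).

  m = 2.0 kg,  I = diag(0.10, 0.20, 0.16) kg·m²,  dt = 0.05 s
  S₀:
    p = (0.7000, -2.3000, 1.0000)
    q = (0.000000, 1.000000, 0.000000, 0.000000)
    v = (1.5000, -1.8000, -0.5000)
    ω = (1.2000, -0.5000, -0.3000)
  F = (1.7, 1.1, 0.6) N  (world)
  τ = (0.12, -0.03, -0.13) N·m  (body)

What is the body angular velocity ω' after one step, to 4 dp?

ω' = (1.2630, -0.5129, -0.3219)

gyro term ω×Iω = (-0.0060, 0.0216, -0.0600)
angular accel α = (1.2600, -0.2580, -0.4375)
new body rate ω' = (1.2630, -0.5129, -0.3219)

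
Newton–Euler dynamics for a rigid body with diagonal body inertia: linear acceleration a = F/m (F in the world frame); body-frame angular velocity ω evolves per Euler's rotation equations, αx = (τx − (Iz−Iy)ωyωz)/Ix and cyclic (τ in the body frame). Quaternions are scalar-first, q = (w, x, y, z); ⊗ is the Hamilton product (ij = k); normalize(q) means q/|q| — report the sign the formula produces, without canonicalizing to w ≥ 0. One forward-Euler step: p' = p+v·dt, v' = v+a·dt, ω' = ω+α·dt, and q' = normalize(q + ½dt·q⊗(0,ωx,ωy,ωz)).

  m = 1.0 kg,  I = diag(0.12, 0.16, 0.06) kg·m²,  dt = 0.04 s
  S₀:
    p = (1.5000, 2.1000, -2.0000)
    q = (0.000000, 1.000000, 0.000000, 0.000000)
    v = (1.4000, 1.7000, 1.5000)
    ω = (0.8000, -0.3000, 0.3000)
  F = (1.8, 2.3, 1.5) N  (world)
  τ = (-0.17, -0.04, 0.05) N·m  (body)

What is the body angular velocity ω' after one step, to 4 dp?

ω' = (0.7403, -0.3136, 0.3397)

precession coupling ω×(Iω) = (0.0090, 0.0144, -0.0096)
angular accel α = (-1.4917, -0.3400, 0.9933)
ω + α·dt = (0.7403, -0.3136, 0.3397)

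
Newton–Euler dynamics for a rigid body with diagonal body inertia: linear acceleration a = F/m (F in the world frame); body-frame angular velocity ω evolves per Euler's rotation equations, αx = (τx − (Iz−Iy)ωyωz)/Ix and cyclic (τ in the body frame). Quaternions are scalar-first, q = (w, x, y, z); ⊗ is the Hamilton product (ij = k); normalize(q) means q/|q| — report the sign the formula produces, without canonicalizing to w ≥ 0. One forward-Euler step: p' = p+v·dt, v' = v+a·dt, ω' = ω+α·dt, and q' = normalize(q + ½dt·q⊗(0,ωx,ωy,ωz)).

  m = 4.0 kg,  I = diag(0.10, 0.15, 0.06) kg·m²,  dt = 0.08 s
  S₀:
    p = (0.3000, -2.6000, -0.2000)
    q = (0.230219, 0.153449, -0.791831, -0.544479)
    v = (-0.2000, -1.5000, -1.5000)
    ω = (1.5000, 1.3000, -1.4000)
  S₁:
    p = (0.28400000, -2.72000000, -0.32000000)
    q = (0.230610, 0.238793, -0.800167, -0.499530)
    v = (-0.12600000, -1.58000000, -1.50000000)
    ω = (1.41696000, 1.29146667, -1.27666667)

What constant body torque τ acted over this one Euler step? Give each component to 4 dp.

ω₁ − ω₀ = (-0.08304000, -0.00853333, 0.12333333)
τ = I·(Δω/dt) + ω₀×(Iω₀) = (0.0600, -0.1000, 0.1900)

τ = (0.0600, -0.1000, 0.1900)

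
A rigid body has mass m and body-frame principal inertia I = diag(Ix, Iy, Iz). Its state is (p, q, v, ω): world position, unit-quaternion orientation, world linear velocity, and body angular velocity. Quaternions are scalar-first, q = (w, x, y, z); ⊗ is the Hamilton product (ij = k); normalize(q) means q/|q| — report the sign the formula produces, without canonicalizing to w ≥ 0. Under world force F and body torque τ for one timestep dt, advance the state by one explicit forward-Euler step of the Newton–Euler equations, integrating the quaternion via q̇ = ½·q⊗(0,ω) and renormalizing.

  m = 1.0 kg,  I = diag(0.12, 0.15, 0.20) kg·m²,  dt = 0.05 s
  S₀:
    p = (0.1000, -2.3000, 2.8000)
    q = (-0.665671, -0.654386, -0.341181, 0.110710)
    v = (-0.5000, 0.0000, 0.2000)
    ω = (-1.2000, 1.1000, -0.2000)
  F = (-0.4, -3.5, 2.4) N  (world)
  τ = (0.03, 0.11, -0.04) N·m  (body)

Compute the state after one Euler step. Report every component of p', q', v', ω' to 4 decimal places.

ω×(Iω) gyroscopic = (-0.0110, -0.0192, -0.0396)
(τ − ω×Iω)/I = (0.3417, 0.8613, -0.0020)
new body rate ω' = (-1.1829, 1.1431, -0.2001)
Hamilton product q⊗(0,ω) = (-0.3878221, 0.7452604, -0.9959673, -0.9961076)
q + ½dt·q⊗(0,ω), renormalized = (-0.6748, -0.6352, -0.3658, 0.0857)
p' = p + v·dt = (0.0750, -2.3000, 2.8100)
new velocity v' = (-0.5200, -0.1750, 0.3200)

p' = (0.0750, -2.3000, 2.8100)
q' = (-0.6748, -0.6352, -0.3658, 0.0857)
v' = (-0.5200, -0.1750, 0.3200)
ω' = (-1.1829, 1.1431, -0.2001)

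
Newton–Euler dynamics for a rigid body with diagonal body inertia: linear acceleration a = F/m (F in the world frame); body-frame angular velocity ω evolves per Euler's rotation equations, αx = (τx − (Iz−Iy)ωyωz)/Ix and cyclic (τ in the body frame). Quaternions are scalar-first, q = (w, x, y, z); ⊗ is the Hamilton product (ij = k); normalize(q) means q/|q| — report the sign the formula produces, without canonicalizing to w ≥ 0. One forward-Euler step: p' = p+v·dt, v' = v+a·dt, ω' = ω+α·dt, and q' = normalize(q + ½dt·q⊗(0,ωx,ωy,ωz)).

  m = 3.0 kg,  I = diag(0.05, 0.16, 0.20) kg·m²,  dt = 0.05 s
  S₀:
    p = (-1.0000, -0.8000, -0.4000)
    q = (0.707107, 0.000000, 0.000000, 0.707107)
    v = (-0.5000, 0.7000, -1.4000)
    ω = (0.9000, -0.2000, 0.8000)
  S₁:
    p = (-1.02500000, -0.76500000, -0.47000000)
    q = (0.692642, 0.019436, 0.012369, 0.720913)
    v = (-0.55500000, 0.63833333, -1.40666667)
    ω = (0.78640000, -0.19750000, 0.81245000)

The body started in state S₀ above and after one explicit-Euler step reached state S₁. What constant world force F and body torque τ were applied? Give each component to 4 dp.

Δω = ω₁−ω₀ = (-0.11360000, 0.00250000, 0.01245000)
applied torque τ = (-0.1200, -0.1000, 0.0300)
v₁ − v₀ = (-0.05500000, -0.06166667, -0.00666667)
F = m·Δv/dt = (-3.3000, -3.7000, -0.4000)

F = (-3.3000, -3.7000, -0.4000)
τ = (-0.1200, -0.1000, 0.0300)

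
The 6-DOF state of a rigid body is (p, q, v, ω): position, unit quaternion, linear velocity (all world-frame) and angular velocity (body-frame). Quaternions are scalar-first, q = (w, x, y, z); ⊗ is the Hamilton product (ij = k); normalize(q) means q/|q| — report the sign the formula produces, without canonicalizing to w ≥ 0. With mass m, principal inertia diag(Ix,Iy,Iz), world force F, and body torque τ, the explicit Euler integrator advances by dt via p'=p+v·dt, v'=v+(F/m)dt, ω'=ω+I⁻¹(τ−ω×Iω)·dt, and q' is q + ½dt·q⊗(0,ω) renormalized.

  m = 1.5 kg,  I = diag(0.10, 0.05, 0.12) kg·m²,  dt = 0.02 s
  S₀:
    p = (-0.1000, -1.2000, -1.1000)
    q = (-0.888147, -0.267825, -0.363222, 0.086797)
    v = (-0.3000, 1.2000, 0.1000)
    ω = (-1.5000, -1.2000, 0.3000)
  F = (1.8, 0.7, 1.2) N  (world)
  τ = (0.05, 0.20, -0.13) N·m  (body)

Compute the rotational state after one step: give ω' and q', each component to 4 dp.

ω' = (-1.4850, -1.1236, 0.2933)
q' = (-0.8966, -0.2545, -0.3530, 0.0819)

α = I⁻¹(τ − ω×Iω) = (0.7520, 3.8200, -0.3333)
ω + α·dt = (-1.4850, -1.1236, 0.2933)
q⊗(0,ω) = (-0.8636430, 1.3274103, 1.0159284, -0.4898871)
q' = normalize(q + ½dt·q⊗(0,ω)) = (-0.8966, -0.2545, -0.3530, 0.0819)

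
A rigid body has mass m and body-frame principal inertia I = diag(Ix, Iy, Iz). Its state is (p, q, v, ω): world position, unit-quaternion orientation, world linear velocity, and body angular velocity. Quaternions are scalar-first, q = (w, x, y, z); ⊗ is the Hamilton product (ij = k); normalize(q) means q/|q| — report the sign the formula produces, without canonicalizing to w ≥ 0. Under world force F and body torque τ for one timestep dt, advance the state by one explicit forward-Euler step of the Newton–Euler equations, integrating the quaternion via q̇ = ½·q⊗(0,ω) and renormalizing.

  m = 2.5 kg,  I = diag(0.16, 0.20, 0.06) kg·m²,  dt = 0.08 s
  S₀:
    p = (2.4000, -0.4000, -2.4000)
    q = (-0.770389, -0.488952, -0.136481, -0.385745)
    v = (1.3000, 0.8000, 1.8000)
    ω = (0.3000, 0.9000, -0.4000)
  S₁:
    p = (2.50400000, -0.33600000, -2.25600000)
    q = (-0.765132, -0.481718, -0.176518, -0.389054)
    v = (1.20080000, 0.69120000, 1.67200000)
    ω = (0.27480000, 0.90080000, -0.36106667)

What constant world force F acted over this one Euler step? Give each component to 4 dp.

F = (-3.1000, -3.4000, -4.0000)

v₁ − v₀ = (-0.09920000, -0.10880000, -0.12800000)
applied force F = (-3.1000, -3.4000, -4.0000)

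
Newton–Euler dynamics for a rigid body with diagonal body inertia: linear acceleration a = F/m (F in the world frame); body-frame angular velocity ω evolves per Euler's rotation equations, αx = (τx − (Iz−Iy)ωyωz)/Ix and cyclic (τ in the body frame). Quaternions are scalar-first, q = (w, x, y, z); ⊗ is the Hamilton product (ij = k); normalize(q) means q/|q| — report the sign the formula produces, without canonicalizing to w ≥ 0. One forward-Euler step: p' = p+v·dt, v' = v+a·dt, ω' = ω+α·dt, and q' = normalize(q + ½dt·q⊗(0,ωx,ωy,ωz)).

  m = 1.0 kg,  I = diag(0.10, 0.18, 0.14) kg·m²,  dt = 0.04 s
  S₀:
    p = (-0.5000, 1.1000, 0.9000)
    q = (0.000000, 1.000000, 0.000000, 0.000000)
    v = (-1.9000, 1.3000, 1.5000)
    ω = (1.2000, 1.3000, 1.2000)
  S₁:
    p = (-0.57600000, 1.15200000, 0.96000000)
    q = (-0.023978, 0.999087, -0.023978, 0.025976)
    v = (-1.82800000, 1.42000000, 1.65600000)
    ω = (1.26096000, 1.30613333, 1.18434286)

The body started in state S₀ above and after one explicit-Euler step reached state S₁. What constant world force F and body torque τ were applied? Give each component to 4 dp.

velocity change Δv = (0.07200000, 0.12000000, 0.15600000)
m·(v₁−v₀)/dt = (1.8000, 3.0000, 3.9000)
rate change Δω = (0.06096000, 0.00613333, -0.01565714)
I·α + gyro = (0.0900, -0.0300, 0.0700)

F = (1.8000, 3.0000, 3.9000)
τ = (0.0900, -0.0300, 0.0700)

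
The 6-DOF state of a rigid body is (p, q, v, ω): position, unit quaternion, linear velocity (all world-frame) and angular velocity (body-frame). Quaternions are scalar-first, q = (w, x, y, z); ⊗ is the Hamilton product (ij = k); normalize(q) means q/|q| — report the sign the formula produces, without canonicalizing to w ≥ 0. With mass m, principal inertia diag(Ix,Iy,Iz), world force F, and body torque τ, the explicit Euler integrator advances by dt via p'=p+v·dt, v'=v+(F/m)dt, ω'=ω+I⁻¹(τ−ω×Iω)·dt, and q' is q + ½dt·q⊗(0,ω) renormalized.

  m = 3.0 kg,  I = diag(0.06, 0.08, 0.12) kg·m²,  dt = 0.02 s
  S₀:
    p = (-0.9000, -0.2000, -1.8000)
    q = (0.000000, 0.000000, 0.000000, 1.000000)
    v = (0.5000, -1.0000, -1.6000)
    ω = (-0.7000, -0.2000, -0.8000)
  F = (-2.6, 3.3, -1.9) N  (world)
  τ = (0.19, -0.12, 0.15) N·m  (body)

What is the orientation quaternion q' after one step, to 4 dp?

q' = (0.0080, 0.0020, -0.0070, 0.9999)

Hamilton product q⊗(0,ω) = (0.8000000, 0.2000000, -0.7000000, 0.0000000)
q' = normalize(q + ½dt·q⊗(0,ω)) = (0.0080, 0.0020, -0.0070, 0.9999)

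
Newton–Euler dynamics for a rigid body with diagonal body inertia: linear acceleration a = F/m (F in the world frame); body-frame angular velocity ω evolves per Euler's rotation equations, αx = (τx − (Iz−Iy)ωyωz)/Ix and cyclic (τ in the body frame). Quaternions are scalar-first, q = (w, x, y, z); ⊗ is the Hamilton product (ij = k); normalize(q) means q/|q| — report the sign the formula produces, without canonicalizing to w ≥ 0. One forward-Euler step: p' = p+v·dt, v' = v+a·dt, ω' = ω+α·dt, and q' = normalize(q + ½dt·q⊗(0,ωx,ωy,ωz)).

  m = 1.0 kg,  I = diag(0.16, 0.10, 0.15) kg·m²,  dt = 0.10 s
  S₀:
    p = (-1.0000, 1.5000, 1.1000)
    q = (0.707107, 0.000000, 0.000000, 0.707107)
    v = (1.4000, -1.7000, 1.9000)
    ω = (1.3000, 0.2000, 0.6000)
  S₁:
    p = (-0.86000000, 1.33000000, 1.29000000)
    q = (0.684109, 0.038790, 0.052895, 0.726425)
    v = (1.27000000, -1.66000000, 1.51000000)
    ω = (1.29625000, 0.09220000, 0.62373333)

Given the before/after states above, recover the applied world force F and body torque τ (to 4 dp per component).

rate change Δω = (-0.00375000, -0.10780000, 0.02373333)
gyro term ω₀×Iω₀ = (0.0060, 0.0078, -0.0156)
applied torque τ = (0.0000, -0.1000, 0.0200)
velocity change Δv = (-0.13000000, 0.04000000, -0.39000000)
applied force F = (-1.3000, 0.4000, -3.9000)

F = (-1.3000, 0.4000, -3.9000)
τ = (0.0000, -0.1000, 0.0200)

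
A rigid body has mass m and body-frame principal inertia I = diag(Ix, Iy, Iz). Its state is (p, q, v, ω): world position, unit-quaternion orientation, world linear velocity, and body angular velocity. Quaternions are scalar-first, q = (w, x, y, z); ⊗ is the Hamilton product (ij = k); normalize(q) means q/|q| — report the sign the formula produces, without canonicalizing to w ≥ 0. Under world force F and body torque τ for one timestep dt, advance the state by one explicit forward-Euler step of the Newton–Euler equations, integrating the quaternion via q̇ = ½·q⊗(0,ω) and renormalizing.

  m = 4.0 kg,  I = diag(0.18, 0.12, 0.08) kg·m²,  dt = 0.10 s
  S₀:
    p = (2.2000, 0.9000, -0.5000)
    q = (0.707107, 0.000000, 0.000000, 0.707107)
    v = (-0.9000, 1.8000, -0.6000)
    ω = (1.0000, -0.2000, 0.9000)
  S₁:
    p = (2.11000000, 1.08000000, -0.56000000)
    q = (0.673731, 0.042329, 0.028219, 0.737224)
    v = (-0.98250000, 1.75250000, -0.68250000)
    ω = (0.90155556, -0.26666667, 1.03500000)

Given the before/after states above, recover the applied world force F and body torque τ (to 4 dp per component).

F = (-3.3000, -1.9000, -3.3000)
τ = (-0.1700, 0.0100, 0.1200)

ω₁ − ω₀ = (-0.09844444, -0.06666667, 0.13500000)
I·α + gyro = (-0.1700, 0.0100, 0.1200)
Δv = v₁−v₀ = (-0.08250000, -0.04750000, -0.08250000)
F = m·Δv/dt = (-3.3000, -1.9000, -3.3000)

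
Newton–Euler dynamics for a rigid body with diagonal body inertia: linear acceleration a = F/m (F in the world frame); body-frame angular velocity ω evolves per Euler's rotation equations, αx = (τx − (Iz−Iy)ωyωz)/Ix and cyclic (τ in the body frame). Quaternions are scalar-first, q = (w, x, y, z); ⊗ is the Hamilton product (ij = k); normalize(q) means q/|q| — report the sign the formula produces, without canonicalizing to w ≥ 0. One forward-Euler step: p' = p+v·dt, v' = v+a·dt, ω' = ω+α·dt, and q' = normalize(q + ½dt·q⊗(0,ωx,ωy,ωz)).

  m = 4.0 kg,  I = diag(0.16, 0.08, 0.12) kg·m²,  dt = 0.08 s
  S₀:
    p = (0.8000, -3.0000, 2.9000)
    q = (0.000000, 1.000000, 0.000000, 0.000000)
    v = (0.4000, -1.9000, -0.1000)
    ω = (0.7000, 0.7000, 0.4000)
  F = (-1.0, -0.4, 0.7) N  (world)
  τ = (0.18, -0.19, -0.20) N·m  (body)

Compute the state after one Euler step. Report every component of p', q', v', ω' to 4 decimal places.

p' = (0.8320, -3.1520, 2.8920)
q' = (-0.0280, 0.9991, -0.0160, 0.0280)
v' = (0.3800, -1.9080, -0.0860)
ω' = (0.7844, 0.4988, 0.2928)

α = I⁻¹(τ − ω×Iω) = (1.0550, -2.5150, -1.3400)
ω + α·dt = (0.7844, 0.4988, 0.2928)
q⊗(0,ω) = (-0.7000000, 0.0000000, -0.4000000, 0.7000000)
q' = normalize(q + ½dt·q⊗(0,ω)) = (-0.0280, 0.9991, -0.0160, 0.0280)
a = F/m = (-0.2500, -0.1000, 0.1750)
new position p' = (0.8320, -3.1520, 2.8920)
new velocity v' = (0.3800, -1.9080, -0.0860)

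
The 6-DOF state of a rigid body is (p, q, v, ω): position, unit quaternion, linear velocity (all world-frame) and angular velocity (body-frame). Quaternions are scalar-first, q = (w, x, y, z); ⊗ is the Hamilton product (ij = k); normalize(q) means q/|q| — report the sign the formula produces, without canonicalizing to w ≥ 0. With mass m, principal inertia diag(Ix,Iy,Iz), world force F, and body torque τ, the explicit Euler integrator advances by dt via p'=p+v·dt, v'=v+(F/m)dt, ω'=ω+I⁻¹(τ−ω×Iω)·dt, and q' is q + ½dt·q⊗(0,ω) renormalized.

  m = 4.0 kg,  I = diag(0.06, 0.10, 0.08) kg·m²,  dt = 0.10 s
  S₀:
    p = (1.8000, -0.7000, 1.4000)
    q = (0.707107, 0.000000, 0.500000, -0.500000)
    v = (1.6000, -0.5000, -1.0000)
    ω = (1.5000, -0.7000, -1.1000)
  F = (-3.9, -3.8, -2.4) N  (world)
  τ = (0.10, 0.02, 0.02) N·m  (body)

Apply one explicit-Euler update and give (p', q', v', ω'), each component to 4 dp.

p' = (1.9600, -0.7500, 1.3000)
q' = (0.6937, 0.0080, 0.4356, -0.5736)
v' = (1.5025, -0.5950, -1.0600)
ω' = (1.6923, -0.7130, -1.0225)

gyro term ω×Iω = (-0.0154, 0.0330, -0.0420)
α = I⁻¹(τ − ω×Iω) = (1.9233, -0.1300, 0.7750)
ω' = ω + α·dt = (1.6923, -0.7130, -1.0225)
Hamilton product q⊗(0,ω) = (-0.2000000, 0.1606605, -1.2449749, -1.5278177)
q' = normalize(q + ½dt·q⊗(0,ω)) = (0.6937, 0.0080, 0.4356, -0.5736)
linear accel F/m = (-0.9750, -0.9500, -0.6000)
new position p' = (1.9600, -0.7500, 1.3000)
v + (F/m)dt = (1.5025, -0.5950, -1.0600)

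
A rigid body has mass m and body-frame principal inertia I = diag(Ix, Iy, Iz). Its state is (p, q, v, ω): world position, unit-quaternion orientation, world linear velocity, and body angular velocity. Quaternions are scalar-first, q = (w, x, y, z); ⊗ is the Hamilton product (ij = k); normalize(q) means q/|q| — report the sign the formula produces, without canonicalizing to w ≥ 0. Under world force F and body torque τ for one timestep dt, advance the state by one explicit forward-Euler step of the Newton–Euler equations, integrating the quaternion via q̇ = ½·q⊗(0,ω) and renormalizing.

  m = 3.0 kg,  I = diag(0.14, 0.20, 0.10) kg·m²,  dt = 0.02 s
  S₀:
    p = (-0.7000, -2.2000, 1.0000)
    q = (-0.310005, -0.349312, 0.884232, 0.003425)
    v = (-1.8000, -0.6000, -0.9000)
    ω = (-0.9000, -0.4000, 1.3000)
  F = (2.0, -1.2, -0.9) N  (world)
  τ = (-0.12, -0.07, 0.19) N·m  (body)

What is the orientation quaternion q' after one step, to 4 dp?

q' = (-0.3096, -0.3350, 0.8899, 0.0087)

2q̇ = q⊗(0,ω) = (0.0348595, 1.4298761, 0.5750251, 0.5325271)
updated quaternion q' = (-0.3096, -0.3350, 0.8899, 0.0087)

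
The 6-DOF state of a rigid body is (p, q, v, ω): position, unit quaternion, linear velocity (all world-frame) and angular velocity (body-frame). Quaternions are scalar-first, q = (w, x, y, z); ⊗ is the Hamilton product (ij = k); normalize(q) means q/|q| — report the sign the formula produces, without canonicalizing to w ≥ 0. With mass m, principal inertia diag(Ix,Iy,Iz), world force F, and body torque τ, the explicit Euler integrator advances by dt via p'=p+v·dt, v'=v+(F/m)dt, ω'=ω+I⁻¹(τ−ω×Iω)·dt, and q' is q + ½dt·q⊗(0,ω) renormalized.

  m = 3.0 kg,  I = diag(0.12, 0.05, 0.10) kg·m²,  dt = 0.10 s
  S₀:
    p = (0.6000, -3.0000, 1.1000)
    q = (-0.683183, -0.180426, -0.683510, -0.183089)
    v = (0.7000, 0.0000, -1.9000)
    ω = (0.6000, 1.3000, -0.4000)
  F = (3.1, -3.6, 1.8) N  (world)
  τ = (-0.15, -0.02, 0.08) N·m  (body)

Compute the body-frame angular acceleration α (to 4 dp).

precession coupling ω×(Iω) = (-0.0260, -0.0048, -0.0546)
α = I⁻¹(τ − ω×Iω) = (-1.0333, -0.3040, 1.3460)

α = (-1.0333, -0.3040, 1.3460)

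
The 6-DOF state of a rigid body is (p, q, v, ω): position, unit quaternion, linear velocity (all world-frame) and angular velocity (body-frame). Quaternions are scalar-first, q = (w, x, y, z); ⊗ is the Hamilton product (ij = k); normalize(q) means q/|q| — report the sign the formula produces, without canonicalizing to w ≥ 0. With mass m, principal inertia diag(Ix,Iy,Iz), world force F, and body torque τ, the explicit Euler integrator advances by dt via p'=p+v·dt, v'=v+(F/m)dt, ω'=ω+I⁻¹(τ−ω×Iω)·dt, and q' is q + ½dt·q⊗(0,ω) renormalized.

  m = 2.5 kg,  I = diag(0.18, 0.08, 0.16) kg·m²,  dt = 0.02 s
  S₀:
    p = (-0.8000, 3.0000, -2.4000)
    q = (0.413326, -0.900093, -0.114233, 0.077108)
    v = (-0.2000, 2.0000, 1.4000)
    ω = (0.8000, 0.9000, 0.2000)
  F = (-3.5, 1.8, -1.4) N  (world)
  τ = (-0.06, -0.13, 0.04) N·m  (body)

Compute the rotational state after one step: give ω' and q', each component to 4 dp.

ω' = (0.7917, 0.8667, 0.2140)
q' = (0.4214, -0.8976, -0.1081, 0.0707)

(τ − ω×Iω)/I = (-0.4133, -1.6650, 0.7000)
ω' = ω + α·dt = (0.7917, 0.8667, 0.2140)
q⊗(0,ω) = (0.8074625, 0.2384170, 0.6136984, -0.6360321)
updated quaternion q' = (0.4214, -0.8976, -0.1081, 0.0707)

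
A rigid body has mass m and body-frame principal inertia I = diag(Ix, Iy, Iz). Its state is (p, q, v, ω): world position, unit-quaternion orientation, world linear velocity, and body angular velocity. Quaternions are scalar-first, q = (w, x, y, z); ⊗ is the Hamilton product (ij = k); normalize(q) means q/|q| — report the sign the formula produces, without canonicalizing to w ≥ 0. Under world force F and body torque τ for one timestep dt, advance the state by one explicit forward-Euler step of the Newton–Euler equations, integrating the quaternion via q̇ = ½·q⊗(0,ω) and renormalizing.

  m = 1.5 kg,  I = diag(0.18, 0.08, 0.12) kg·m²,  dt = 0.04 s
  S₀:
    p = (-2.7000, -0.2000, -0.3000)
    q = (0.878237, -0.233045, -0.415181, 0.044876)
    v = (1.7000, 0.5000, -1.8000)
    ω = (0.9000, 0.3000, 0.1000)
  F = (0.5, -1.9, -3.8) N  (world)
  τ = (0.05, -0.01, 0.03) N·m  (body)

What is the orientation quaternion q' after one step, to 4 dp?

q' = (0.8847, -0.2183, -0.4086, 0.0527)

Hamilton product q⊗(0,ω) = (0.3298072, 0.7354324, 0.3271640, 0.3915731)
q + ½dt·q⊗(0,ω), renormalized = (0.8847, -0.2183, -0.4086, 0.0527)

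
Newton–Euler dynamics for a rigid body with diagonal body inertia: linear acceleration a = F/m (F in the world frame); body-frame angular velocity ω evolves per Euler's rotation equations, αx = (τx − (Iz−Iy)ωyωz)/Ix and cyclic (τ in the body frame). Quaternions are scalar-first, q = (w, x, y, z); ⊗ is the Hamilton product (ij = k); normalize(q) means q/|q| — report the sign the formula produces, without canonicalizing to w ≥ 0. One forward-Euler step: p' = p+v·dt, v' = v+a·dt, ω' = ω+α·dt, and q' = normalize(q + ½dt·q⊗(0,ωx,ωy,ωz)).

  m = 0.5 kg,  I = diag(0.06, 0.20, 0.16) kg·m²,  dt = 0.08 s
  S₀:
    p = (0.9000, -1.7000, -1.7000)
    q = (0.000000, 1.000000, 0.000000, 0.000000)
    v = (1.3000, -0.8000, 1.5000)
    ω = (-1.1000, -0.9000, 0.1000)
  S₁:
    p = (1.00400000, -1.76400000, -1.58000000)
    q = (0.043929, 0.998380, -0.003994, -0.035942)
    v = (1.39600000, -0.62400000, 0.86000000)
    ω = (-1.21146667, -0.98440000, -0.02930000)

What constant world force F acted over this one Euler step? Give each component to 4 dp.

velocity change Δv = (0.09600000, 0.17600000, -0.64000000)
F = m·Δv/dt = (0.6000, 1.1000, -4.0000)

F = (0.6000, 1.1000, -4.0000)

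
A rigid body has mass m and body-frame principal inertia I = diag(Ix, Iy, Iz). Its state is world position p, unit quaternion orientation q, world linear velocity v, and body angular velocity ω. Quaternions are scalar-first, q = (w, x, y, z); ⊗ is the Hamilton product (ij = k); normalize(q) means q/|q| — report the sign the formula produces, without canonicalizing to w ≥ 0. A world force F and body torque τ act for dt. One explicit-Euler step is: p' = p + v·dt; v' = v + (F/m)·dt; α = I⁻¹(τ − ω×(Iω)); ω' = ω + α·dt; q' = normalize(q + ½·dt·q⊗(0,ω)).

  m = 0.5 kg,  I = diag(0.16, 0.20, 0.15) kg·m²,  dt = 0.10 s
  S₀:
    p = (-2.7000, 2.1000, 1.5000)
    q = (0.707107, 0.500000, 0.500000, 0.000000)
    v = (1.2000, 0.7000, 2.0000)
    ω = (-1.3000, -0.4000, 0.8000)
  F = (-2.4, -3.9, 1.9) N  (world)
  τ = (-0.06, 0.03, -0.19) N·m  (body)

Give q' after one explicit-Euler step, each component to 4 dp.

q' = (0.7473, 0.4726, 0.4644, 0.0506)

2q̇ = q⊗(0,ω) = (0.8500000, -0.5192391, -0.6828428, 1.0156856)
q + ½dt·q⊗(0,ω), renormalized = (0.7473, 0.4726, 0.4644, 0.0506)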